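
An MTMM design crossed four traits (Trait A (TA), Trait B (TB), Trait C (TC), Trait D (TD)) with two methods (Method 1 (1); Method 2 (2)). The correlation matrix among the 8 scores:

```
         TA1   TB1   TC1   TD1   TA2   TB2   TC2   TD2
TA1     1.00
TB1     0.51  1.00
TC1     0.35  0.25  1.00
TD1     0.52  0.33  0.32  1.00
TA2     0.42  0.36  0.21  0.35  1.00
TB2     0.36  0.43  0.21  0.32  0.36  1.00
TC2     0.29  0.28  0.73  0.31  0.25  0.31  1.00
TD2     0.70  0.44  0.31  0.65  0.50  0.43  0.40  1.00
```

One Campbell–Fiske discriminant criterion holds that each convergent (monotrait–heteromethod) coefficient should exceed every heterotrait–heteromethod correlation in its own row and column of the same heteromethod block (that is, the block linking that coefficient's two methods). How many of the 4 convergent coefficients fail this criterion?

3

Each convergent coefficient versus the relevant comparison correlations:
TA (methods 1·2): 0.42 vs {0.36, 0.36, 0.29, 0.21, 0.70, 0.35} → fail.
TB (methods 1·2): 0.43 vs {0.36, 0.36, 0.28, 0.21, 0.44, 0.32} → fail.
TC (methods 1·2): 0.73 vs {0.21, 0.29, 0.21, 0.28, 0.31, 0.31} → pass.
TD (methods 1·2): 0.65 vs {0.35, 0.70, 0.32, 0.44, 0.31, 0.31} → fail.
3 of 4 fail.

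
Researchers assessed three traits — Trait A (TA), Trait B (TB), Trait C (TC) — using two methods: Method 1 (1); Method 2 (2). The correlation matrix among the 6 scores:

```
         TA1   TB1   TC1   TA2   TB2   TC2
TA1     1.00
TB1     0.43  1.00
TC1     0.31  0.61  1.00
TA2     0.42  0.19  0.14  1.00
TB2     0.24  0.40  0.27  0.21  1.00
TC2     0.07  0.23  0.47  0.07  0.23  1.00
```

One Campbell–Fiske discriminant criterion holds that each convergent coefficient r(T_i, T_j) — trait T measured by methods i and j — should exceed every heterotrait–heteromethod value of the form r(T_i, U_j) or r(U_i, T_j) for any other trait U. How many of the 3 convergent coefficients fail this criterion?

Convergent coefficients and their comparison sets:
TA (methods 1·2): 0.42 vs {0.24, 0.19, 0.07, 0.14} → pass.
TB (methods 1·2): 0.40 vs {0.19, 0.24, 0.23, 0.27} → pass.
TC (methods 1·2): 0.47 vs {0.14, 0.07, 0.27, 0.23} → pass.
0 of 3 fail.

0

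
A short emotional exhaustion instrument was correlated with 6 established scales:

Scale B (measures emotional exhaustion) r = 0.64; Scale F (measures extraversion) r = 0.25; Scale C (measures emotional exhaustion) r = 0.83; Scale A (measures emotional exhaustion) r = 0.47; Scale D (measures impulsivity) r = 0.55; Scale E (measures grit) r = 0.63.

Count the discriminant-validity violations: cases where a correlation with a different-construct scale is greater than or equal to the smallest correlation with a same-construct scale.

2

Convergent (same construct = emotional exhaustion): Scale B, Scale C, Scale A.
Smallest convergent = 0.47. Discriminant values: 0.25, 0.55, 0.63; count ≥ 0.47 → 2.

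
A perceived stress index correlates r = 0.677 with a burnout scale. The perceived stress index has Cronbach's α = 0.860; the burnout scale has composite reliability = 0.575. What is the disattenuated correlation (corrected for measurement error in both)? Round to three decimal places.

0.963

r_true = r_obs / √(r_xx · r_yy) = 0.677 / √(0.860 × 0.575) = 0.677 / √0.494500 = 0.677 / 0.7032 ≈ 0.963.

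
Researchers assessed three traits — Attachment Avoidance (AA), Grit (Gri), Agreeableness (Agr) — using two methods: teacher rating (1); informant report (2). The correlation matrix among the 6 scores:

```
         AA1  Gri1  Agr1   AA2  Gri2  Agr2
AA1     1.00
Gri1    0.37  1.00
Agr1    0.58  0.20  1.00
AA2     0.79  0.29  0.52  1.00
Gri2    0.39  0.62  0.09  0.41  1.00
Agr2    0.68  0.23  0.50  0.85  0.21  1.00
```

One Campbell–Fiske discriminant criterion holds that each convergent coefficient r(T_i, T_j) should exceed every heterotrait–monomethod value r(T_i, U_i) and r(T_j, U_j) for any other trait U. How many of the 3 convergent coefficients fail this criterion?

2

Each convergent coefficient versus the relevant comparison correlations:
AA (methods 1·2): 0.79 vs {0.37, 0.41, 0.58, 0.85} → fail.
Gri (methods 1·2): 0.62 vs {0.37, 0.41, 0.20, 0.21} → pass.
Agr (methods 1·2): 0.50 vs {0.58, 0.85, 0.20, 0.21} → fail.
2 of 3 fail.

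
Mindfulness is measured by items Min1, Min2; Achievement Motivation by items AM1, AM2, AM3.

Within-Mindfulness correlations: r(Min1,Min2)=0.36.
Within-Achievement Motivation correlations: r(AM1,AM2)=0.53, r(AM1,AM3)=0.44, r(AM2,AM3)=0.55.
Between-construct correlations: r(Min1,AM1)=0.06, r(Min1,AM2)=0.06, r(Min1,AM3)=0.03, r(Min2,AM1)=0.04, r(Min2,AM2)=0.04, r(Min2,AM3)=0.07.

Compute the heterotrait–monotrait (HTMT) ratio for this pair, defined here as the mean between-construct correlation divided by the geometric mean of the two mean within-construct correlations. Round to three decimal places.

Mean heterotrait r = 0.30/6 = 0.0500.
Mean within-Min = 0.36/1 = 0.3600; mean within-AM = 1.52/3 = 0.5067.
Geometric mean = √(0.3600 × 0.5067) = 0.4271.
HTMT = 0.0500 / 0.4271 = 0.117.

0.117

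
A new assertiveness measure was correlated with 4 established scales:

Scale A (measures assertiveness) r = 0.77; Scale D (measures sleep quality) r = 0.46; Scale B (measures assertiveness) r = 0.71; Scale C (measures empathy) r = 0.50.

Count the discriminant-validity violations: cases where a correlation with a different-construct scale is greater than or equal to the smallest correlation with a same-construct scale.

Convergent (same construct = assertiveness): Scale A, Scale B.
Smallest convergent = 0.71. Discriminant values: 0.46, 0.50; count ≥ 0.71 → 0.

0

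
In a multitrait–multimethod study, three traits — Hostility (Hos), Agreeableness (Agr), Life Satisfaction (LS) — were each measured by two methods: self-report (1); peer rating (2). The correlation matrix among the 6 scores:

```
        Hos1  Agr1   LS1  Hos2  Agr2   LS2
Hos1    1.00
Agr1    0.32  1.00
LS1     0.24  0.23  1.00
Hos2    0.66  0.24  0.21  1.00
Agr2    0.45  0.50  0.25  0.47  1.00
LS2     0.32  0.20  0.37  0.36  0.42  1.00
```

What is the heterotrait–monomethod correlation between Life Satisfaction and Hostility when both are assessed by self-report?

0.24

Different traits, same method: r(LS1, Hos1) = 0.24.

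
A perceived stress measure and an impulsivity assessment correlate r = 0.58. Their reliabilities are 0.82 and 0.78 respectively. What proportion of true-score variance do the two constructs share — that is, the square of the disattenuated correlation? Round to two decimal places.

Disattenuated r = 0.58 / √(0.82 × 0.78) = 0.58 / 0.7997 = 0.7253.
Shared true-score variance = 0.7253² = 0.5261 ≈ 0.53.

0.53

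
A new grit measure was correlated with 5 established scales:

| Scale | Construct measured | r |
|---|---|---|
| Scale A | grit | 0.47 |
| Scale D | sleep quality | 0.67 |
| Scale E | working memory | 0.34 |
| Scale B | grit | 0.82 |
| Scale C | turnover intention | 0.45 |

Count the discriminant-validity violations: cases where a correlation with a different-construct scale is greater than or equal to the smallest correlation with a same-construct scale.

1

Convergent (same construct = grit): Scale A, Scale B.
Smallest convergent = 0.47. Discriminant values: 0.67, 0.34, 0.45; count ≥ 0.47 → 1.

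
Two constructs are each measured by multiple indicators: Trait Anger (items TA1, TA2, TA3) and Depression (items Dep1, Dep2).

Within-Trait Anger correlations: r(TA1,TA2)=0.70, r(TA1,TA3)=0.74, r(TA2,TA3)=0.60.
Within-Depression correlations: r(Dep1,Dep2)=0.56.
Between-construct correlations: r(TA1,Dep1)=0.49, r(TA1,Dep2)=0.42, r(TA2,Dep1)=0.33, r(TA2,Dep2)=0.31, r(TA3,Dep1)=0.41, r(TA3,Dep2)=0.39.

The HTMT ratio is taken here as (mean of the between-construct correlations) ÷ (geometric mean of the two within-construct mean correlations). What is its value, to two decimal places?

Between-construct mean = 2.35/6 = 0.3917.
Mean within-TA = 2.04/3 = 0.6800; mean within-Dep = 0.56/1 = 0.5600.
Geometric mean = √(0.6800 × 0.5600) = 0.6171.
HTMT = 0.3917 / 0.6171 = 0.63.

0.63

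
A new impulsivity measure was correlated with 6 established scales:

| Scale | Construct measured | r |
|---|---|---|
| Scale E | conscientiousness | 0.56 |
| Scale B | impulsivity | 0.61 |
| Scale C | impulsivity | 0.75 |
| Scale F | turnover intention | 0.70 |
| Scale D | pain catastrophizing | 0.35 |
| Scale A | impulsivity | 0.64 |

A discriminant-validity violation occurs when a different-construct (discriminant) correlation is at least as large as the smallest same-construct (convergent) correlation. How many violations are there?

Convergent (same construct = impulsivity): Scale B, Scale C, Scale A.
Smallest convergent = 0.61. Discriminant values: 0.56, 0.70, 0.35; count ≥ 0.61 → 1.

1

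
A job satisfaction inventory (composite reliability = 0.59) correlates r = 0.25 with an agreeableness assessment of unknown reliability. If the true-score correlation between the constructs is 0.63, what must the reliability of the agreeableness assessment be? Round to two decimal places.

r_true = r_obs / √(r_xx · r_yy) ⇒ 0.63 = 0.25 / √(0.59 · r_yy).
√(0.59 · r_yy) = 0.25 / 0.63 = 0.3968; 0.59 · r_yy = 0.1575; r_yy = 0.1575 / 0.59 ≈ 0.27.

0.27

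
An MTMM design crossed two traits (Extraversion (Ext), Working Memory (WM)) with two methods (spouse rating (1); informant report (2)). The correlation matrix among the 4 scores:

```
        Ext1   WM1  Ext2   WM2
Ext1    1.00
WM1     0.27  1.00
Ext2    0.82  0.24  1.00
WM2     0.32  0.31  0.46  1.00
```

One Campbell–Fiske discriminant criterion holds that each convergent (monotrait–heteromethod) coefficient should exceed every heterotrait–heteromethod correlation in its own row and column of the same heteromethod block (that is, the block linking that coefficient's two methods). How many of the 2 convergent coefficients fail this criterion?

Checking each validity diagonal entry against its comparison values:
Ext (methods 1·2): 0.82 vs {0.32, 0.24} → pass.
WM (methods 1·2): 0.31 vs {0.24, 0.32} → fail.
1 of 2 fail.

1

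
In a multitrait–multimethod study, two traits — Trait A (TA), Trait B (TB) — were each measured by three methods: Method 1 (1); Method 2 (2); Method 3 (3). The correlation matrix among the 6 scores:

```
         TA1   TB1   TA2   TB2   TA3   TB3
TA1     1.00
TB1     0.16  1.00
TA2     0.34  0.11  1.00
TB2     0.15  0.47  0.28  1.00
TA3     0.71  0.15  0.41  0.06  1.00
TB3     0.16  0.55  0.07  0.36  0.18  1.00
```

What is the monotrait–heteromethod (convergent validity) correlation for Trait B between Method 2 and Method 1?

Same trait (TB), different methods: r(TB2, TB1) = 0.47.

0.47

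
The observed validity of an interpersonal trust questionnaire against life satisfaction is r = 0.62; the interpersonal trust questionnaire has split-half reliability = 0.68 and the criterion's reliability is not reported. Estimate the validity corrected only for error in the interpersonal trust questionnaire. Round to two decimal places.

0.75

Single correction: r_c = r_obs / √r_xx = 0.62 / √0.68 = 0.62 / 0.8246 ≈ 0.75.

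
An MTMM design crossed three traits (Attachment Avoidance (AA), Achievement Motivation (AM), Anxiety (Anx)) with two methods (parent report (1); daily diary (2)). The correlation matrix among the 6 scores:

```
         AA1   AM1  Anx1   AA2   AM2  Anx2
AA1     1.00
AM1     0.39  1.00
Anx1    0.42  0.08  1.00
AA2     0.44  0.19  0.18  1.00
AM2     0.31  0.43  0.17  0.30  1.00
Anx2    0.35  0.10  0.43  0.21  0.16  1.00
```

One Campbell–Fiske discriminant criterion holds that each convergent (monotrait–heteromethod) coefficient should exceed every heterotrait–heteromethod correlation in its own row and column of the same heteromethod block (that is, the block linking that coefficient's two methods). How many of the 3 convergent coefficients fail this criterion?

0

Convergent coefficients and their comparison sets:
AA (methods 1·2): 0.44 vs {0.31, 0.19, 0.35, 0.18} → pass.
AM (methods 1·2): 0.43 vs {0.19, 0.31, 0.10, 0.17} → pass.
Anx (methods 1·2): 0.43 vs {0.18, 0.35, 0.17, 0.10} → pass.
0 of 3 fail.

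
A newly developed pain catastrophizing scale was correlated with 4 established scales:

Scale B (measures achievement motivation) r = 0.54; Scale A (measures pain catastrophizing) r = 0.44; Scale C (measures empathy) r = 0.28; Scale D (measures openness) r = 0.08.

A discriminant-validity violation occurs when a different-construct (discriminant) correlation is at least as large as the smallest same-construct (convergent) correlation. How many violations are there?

Convergent (same construct = pain catastrophizing): Scale A.
Smallest convergent = 0.44. Discriminant values: 0.54, 0.28, 0.08; count ≥ 0.44 → 1.

1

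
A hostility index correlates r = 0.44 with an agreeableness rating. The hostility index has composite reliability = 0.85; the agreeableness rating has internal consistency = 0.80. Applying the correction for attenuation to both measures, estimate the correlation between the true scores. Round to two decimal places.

0.53

r_true = r_obs / √(r_xx · r_yy) = 0.44 / √(0.85 × 0.80) = 0.44 / √0.6800 = 0.44 / 0.8246 ≈ 0.53.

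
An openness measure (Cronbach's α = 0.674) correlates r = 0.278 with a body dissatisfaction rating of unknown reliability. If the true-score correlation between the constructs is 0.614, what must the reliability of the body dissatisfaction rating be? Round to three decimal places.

0.304

r_true = r_obs / √(r_xx · r_yy) ⇒ 0.614 = 0.278 / √(0.674 · r_yy).
√(0.674 · r_yy) = 0.278 / 0.614 = 0.4528; 0.674 · r_yy = 0.2050; r_yy = 0.2050 / 0.674 ≈ 0.304.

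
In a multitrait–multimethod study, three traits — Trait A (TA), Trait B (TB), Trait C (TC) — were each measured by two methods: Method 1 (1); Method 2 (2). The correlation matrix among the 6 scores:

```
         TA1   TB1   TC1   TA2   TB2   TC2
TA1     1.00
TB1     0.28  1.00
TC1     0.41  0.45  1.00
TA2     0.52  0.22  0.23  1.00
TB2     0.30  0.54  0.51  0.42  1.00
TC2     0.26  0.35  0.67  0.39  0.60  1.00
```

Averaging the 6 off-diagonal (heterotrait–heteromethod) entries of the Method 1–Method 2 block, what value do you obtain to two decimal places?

0.31

HTHM values (method 1 × method 2): 0.30, 0.26, 0.22, 0.35, 0.23, 0.51; mean = 1.87/6 = 0.31.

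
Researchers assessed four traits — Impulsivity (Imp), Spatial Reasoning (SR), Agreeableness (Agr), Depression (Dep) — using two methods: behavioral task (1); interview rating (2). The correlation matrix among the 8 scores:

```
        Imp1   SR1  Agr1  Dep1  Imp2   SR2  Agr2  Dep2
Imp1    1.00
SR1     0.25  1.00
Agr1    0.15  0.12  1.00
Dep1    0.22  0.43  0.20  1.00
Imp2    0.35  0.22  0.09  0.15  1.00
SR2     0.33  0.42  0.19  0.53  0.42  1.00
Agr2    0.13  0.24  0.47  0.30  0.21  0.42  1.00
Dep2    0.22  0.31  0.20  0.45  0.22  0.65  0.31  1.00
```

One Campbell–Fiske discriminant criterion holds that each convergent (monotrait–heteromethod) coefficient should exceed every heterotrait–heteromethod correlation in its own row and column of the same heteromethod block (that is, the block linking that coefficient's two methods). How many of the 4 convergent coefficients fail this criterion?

2

Each convergent coefficient versus the relevant comparison correlations:
Imp (methods 1·2): 0.35 vs {0.33, 0.22, 0.13, 0.09, 0.22, 0.15} → pass.
SR (methods 1·2): 0.42 vs {0.22, 0.33, 0.24, 0.19, 0.31, 0.53} → fail.
Agr (methods 1·2): 0.47 vs {0.09, 0.13, 0.19, 0.24, 0.20, 0.30} → pass.
Dep (methods 1·2): 0.45 vs {0.15, 0.22, 0.53, 0.31, 0.30, 0.20} → fail.
2 of 4 fail.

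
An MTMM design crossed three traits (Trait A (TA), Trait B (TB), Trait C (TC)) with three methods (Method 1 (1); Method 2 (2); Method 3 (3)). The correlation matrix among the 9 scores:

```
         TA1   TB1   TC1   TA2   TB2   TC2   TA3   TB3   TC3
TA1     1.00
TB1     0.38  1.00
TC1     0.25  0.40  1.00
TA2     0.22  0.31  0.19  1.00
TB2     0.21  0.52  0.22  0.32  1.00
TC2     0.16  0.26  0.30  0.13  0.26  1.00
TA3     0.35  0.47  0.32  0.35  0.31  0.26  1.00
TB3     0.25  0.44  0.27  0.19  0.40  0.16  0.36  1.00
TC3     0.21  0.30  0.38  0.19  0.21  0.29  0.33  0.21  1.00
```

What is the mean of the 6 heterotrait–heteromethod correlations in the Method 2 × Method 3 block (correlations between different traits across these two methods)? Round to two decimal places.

HTHM values (method 2 × method 3): 0.19, 0.19, 0.31, 0.21, 0.26, 0.16; mean = 1.32/6 = 0.22.

0.22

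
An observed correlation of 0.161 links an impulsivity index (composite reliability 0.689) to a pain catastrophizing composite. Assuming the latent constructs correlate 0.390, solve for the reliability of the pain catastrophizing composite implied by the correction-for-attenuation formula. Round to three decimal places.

0.247

r_true = r_obs / √(r_xx · r_yy) ⇒ 0.390 = 0.161 / √(0.689 · r_yy).
√(0.689 · r_yy) = 0.161 / 0.390 = 0.4128; 0.689 · r_yy = 0.1704; r_yy = 0.1704 / 0.689 ≈ 0.247.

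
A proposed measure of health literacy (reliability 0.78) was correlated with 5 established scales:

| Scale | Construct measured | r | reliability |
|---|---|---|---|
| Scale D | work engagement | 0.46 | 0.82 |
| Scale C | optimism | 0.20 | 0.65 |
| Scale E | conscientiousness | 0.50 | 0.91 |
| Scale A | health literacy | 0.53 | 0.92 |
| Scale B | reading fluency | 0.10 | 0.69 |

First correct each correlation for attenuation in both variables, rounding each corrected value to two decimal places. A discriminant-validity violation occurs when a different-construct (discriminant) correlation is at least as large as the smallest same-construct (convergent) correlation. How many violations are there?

0

Disattenuated r (r / √(r_scale · r_new)):
  Scale D (disc): 0.46 / √(0.82·0.78) = 0.58
  Scale C (disc): 0.20 / √(0.65·0.78) = 0.28
  Scale E (disc): 0.50 / √(0.91·0.78) = 0.59
  Scale A (conv): 0.53 / √(0.92·0.78) = 0.63
  Scale B (disc): 0.10 / √(0.69·0.78) = 0.14
Smallest convergent = 0.63. Discriminant values: 0.58, 0.28, 0.59, 0.14; count ≥ 0.63 → 0.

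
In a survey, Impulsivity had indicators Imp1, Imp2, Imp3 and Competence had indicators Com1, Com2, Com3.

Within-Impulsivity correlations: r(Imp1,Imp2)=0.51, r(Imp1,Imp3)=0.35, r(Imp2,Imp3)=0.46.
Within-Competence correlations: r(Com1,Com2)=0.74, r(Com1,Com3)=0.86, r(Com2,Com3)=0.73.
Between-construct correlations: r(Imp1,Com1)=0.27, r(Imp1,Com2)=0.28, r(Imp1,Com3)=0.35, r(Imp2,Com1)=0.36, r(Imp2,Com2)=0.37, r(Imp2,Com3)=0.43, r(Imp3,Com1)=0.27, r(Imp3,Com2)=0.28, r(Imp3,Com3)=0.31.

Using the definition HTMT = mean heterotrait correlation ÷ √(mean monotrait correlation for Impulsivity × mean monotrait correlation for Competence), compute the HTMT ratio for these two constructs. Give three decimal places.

0.555

Mean heterotrait r = 2.92/9 = 0.3244.
Mean within-Imp = 1.32/3 = 0.4400; mean within-Com = 2.33/3 = 0.7767.
Geometric mean = √(0.4400 × 0.7767) = 0.5846.
HTMT = 0.3244 / 0.5846 = 0.555.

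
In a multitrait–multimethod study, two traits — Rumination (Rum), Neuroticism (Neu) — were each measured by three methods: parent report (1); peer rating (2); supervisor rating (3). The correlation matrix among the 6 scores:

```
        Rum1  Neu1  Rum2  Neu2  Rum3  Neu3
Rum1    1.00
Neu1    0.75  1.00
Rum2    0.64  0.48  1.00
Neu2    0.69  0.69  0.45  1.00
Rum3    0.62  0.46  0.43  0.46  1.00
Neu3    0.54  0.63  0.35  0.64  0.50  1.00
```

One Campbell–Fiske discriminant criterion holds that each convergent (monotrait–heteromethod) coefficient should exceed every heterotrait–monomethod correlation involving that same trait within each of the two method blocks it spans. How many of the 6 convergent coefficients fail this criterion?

5

Checking each validity diagonal entry against its comparison values:
Rum (methods 1·2): 0.64 vs {0.75, 0.45} → fail.
Rum (methods 1·3): 0.62 vs {0.75, 0.50} → fail.
Rum (methods 2·3): 0.43 vs {0.45, 0.50} → fail.
Neu (methods 1·2): 0.69 vs {0.75, 0.45} → fail.
Neu (methods 1·3): 0.63 vs {0.75, 0.50} → fail.
Neu (methods 2·3): 0.64 vs {0.45, 0.50} → pass.
5 of 6 fail.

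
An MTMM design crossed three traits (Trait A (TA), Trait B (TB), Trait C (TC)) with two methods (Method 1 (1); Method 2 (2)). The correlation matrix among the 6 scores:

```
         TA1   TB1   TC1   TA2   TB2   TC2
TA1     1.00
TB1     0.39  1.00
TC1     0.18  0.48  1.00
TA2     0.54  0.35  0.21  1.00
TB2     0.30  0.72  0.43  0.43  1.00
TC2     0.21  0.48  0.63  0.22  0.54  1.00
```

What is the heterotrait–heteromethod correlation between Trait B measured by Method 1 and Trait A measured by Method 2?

Different traits and methods: r(TB1, TA2) = 0.35.

0.35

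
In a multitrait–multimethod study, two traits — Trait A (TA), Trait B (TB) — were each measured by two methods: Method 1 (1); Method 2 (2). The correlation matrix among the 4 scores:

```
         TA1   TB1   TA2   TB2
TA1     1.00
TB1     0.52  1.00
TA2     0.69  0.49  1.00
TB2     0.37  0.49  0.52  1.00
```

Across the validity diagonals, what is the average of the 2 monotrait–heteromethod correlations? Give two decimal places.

Convergent values: 0.69, 0.49; mean = 1.18/2 = 0.59.

0.59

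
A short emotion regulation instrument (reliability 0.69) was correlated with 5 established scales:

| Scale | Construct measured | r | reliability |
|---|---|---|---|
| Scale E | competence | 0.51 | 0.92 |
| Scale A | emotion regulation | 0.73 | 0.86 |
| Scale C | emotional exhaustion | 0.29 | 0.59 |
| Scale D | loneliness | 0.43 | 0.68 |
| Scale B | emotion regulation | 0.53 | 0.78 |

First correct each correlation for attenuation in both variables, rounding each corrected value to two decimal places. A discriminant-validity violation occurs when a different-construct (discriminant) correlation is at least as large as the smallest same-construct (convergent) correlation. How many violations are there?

0

Disattenuated r (r / √(r_scale · r_new)):
  Scale E (disc): 0.51 / √(0.92·0.69) = 0.64
  Scale A (conv): 0.73 / √(0.86·0.69) = 0.95
  Scale C (disc): 0.29 / √(0.59·0.69) = 0.45
  Scale D (disc): 0.43 / √(0.68·0.69) = 0.63
  Scale B (conv): 0.53 / √(0.78·0.69) = 0.72
Smallest convergent = 0.72. Discriminant values: 0.64, 0.45, 0.63; count ≥ 0.72 → 0.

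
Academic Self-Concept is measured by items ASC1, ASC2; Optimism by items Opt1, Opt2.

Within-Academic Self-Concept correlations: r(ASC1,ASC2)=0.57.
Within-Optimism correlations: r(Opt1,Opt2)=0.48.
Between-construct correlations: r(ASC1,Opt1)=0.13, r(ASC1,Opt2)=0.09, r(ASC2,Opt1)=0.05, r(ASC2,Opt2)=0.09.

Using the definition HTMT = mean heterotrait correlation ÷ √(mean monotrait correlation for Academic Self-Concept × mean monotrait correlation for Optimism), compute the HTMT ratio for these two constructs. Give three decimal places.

Mean between = 0.36/4 = 0.0900.
Mean within-ASC = 0.57/1 = 0.5700; mean within-Opt = 0.48/1 = 0.4800.
Geometric mean = √(0.5700 × 0.4800) = 0.5231.
HTMT = 0.0900 / 0.5231 = 0.172.

0.172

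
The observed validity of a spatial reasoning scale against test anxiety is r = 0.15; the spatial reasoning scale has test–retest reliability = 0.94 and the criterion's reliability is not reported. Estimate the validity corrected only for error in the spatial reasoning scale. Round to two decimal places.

Single correction: r_c = r_obs / √r_xx = 0.15 / √0.94 = 0.15 / 0.9695 ≈ 0.15.

0.15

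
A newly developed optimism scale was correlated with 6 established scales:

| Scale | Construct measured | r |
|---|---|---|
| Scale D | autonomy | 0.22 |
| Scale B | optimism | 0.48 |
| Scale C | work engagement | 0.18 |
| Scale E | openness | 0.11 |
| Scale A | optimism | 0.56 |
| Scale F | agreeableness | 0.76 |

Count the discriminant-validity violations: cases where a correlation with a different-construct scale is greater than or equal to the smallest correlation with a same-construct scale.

1

Convergent (same construct = optimism): Scale B, Scale A.
Smallest convergent = 0.48. Discriminant values: 0.22, 0.18, 0.11, 0.76; count ≥ 0.48 → 1.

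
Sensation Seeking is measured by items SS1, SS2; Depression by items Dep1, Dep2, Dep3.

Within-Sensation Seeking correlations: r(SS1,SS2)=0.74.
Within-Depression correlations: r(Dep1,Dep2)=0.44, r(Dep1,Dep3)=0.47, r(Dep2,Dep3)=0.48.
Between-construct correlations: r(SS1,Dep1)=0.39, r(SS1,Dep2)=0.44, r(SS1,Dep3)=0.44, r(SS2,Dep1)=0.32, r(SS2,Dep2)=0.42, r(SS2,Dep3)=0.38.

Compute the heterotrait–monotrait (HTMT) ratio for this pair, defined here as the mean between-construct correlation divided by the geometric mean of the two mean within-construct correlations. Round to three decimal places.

0.680

Mean between = 2.39/6 = 0.3983.
Mean within-SS = 0.74/1 = 0.7400; mean within-Dep = 1.39/3 = 0.4633.
Geometric mean = √(0.7400 × 0.4633) = 0.5855.
HTMT = 0.3983 / 0.5855 = 0.680.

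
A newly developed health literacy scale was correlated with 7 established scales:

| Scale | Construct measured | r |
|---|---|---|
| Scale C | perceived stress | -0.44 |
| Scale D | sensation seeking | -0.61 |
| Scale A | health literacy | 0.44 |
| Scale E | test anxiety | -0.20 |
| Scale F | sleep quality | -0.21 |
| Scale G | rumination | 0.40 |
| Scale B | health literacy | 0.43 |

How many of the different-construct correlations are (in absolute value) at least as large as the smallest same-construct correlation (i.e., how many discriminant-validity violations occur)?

2

Convergent (same construct = health literacy): Scale A, Scale B.
Smallest convergent = 0.43. Discriminant |r|: 0.44, 0.61, 0.20, 0.21, 0.40; count ≥ 0.43 → 2.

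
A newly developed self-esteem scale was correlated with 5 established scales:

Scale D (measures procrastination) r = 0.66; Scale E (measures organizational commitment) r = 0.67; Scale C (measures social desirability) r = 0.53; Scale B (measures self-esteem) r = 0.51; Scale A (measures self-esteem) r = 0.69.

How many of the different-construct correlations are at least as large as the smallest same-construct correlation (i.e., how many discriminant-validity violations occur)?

3

Convergent (same construct = self-esteem): Scale B, Scale A.
Smallest convergent = 0.51. Discriminant values: 0.66, 0.67, 0.53; count ≥ 0.51 → 3.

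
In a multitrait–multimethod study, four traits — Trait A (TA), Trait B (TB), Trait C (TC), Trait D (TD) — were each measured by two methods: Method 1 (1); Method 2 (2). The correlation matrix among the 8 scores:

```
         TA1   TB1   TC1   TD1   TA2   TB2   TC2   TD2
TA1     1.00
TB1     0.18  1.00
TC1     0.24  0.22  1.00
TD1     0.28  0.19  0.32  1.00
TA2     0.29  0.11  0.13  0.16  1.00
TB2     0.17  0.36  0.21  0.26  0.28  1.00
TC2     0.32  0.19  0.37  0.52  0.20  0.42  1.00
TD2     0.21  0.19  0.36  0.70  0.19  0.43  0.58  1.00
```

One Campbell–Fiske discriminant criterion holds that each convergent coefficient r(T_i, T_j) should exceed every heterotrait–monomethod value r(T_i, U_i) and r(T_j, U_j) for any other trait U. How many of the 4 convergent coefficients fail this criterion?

2

Convergent coefficients and their comparison sets:
TA (methods 1·2): 0.29 vs {0.18, 0.28, 0.24, 0.20, 0.28, 0.19} → pass.
TB (methods 1·2): 0.36 vs {0.18, 0.28, 0.22, 0.42, 0.19, 0.43} → fail.
TC (methods 1·2): 0.37 vs {0.24, 0.20, 0.22, 0.42, 0.32, 0.58} → fail.
TD (methods 1·2): 0.70 vs {0.28, 0.19, 0.19, 0.43, 0.32, 0.58} → pass.
2 of 4 fail.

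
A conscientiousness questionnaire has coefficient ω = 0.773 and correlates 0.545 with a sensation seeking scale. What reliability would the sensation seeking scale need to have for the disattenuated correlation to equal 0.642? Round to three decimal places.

0.932

r_true = r_obs / √(r_xx · r_yy) ⇒ 0.642 = 0.545 / √(0.773 · r_yy).
√(0.773 · r_yy) = 0.545 / 0.642 = 0.8489; 0.773 · r_yy = 0.7206; r_yy = 0.7206 / 0.773 ≈ 0.932.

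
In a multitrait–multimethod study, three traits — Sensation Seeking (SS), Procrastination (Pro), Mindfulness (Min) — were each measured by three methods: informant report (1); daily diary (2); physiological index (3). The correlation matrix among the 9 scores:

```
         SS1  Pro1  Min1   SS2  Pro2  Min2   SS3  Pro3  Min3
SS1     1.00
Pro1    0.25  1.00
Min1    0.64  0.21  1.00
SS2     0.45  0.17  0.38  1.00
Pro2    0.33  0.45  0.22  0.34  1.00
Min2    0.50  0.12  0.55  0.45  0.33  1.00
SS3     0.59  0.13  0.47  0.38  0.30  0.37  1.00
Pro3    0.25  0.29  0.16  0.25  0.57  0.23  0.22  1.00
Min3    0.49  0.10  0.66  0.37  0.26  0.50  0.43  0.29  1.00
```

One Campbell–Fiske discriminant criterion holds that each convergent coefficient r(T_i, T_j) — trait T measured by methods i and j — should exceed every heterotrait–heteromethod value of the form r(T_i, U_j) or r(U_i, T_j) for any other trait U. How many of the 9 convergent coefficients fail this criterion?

1

Convergent coefficients and their comparison sets:
SS (methods 1·2): 0.45 vs {0.33, 0.17, 0.50, 0.38} → fail.
SS (methods 1·3): 0.59 vs {0.25, 0.13, 0.49, 0.47} → pass.
SS (methods 2·3): 0.38 vs {0.25, 0.30, 0.37, 0.37} → pass.
Pro (methods 1·2): 0.45 vs {0.17, 0.33, 0.12, 0.22} → pass.
Pro (methods 1·3): 0.29 vs {0.13, 0.25, 0.10, 0.16} → pass.
Pro (methods 2·3): 0.57 vs {0.30, 0.25, 0.26, 0.23} → pass.
Min (methods 1·2): 0.55 vs {0.38, 0.50, 0.22, 0.12} → pass.
Min (methods 1·3): 0.66 vs {0.47, 0.49, 0.16, 0.10} → pass.
Min (methods 2·3): 0.50 vs {0.37, 0.37, 0.23, 0.26} → pass.
1 of 9 fail.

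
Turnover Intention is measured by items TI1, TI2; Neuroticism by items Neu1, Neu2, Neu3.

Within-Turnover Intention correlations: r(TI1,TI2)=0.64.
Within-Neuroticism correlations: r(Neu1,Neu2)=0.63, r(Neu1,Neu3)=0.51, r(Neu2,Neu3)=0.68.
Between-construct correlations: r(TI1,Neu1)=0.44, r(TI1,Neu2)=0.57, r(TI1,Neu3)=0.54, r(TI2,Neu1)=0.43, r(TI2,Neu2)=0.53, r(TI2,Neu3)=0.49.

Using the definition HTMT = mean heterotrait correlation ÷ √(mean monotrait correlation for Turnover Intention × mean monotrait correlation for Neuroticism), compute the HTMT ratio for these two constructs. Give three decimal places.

0.802

Between-construct mean = 3.00/6 = 0.5000.
Mean within-TI = 0.64/1 = 0.6400; mean within-Neu = 1.82/3 = 0.6067.
Geometric mean = √(0.6400 × 0.6067) = 0.6231.
HTMT = 0.5000 / 0.6231 = 0.802.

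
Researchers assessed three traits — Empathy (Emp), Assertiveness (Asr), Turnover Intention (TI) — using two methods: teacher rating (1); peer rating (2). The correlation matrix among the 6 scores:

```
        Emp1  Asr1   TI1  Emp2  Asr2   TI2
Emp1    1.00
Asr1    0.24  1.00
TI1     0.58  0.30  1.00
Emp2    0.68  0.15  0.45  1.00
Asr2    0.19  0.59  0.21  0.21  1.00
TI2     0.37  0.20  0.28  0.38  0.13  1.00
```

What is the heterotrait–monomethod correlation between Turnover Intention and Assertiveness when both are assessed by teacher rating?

Different traits, same method: r(TI1, Asr1) = 0.30.

0.30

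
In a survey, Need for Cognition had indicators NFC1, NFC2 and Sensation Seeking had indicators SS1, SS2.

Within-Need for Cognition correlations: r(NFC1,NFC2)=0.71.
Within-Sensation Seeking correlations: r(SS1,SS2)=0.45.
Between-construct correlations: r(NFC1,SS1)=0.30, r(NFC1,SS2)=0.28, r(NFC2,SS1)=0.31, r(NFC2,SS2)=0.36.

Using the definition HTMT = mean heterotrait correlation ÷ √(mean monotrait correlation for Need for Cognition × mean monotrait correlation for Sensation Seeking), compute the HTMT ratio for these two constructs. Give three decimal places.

Mean between = 1.25/4 = 0.3125.
Mean within-NFC = 0.71/1 = 0.7100; mean within-SS = 0.45/1 = 0.4500.
Geometric mean = √(0.7100 × 0.4500) = 0.5652.
HTMT = 0.3125 / 0.5652 = 0.553.

0.553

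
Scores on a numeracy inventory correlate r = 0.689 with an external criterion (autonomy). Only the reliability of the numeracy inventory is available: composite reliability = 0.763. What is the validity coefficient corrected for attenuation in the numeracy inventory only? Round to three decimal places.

Single correction: r_c = r_obs / √r_xx = 0.689 / √0.763 = 0.689 / 0.8735 ≈ 0.789.

0.789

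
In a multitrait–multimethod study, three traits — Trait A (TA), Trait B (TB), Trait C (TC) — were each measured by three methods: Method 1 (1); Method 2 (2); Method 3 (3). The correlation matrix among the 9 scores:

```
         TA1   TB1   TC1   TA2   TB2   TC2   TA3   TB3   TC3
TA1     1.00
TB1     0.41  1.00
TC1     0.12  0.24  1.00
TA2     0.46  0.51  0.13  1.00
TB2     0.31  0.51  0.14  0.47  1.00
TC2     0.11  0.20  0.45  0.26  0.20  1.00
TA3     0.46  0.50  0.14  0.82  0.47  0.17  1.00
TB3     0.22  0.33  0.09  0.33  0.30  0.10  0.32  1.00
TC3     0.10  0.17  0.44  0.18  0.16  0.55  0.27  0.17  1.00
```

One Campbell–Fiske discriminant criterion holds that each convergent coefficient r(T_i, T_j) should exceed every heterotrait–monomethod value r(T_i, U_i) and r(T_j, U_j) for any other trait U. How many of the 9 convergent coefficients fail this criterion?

Checking each validity diagonal entry against its comparison values:
TA (methods 1·2): 0.46 vs {0.41, 0.47, 0.12, 0.26} → fail.
TA (methods 1·3): 0.46 vs {0.41, 0.32, 0.12, 0.27} → pass.
TA (methods 2·3): 0.82 vs {0.47, 0.32, 0.26, 0.27} → pass.
TB (methods 1·2): 0.51 vs {0.41, 0.47, 0.24, 0.20} → pass.
TB (methods 1·3): 0.33 vs {0.41, 0.32, 0.24, 0.17} → fail.
TB (methods 2·3): 0.30 vs {0.47, 0.32, 0.20, 0.17} → fail.
TC (methods 1·2): 0.45 vs {0.12, 0.26, 0.24, 0.20} → pass.
TC (methods 1·3): 0.44 vs {0.12, 0.27, 0.24, 0.17} → pass.
TC (methods 2·3): 0.55 vs {0.26, 0.27, 0.20, 0.17} → pass.
3 of 9 fail.

3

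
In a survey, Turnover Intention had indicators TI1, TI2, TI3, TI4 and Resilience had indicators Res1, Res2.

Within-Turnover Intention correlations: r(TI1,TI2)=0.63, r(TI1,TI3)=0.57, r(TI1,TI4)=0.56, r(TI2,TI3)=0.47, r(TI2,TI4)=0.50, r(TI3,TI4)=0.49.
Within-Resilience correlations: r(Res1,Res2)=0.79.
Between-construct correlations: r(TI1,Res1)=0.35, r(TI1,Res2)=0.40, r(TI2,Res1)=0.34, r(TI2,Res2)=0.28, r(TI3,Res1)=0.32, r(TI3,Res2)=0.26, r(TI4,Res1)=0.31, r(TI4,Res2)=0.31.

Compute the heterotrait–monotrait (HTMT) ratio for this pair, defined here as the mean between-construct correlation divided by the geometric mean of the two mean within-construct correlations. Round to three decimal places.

Between-construct mean = 2.57/8 = 0.3213.
Mean within-TI = 3.22/6 = 0.5367; mean within-Res = 0.79/1 = 0.7900.
Geometric mean = √(0.5367 × 0.7900) = 0.6511.
HTMT = 0.3213 / 0.6511 = 0.493.

0.493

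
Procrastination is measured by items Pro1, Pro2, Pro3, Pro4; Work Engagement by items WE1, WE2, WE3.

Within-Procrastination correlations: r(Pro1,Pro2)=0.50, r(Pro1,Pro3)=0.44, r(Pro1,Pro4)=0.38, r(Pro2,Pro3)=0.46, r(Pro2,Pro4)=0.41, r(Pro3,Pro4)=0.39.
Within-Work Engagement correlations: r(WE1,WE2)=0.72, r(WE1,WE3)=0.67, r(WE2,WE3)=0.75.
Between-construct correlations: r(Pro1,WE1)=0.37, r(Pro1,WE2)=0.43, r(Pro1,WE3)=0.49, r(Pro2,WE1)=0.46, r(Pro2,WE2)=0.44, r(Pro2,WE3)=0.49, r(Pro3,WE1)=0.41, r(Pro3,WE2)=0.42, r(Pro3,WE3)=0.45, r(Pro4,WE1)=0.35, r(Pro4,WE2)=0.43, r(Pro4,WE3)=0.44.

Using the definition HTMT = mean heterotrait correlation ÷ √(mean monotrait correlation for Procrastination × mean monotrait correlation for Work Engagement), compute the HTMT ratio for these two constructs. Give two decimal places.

0.78

Mean heterotrait r = 5.18/12 = 0.4317.
Mean within-Pro = 2.58/6 = 0.4300; mean within-WE = 2.14/3 = 0.7133.
Geometric mean = √(0.4300 × 0.7133) = 0.5538.
HTMT = 0.4317 / 0.5538 = 0.78.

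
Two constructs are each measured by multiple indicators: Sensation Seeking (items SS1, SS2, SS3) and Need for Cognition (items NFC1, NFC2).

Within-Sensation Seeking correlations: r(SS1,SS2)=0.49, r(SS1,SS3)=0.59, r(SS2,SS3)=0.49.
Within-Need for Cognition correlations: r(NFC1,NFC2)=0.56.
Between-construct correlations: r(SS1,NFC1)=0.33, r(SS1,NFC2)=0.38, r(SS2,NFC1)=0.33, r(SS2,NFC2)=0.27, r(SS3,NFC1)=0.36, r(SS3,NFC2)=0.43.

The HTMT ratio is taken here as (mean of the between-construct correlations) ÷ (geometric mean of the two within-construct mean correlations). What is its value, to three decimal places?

0.647

Between-construct mean = 2.10/6 = 0.3500.
Mean within-SS = 1.57/3 = 0.5233; mean within-NFC = 0.56/1 = 0.5600.
Geometric mean = √(0.5233 × 0.5600) = 0.5413.
HTMT = 0.3500 / 0.5413 = 0.647.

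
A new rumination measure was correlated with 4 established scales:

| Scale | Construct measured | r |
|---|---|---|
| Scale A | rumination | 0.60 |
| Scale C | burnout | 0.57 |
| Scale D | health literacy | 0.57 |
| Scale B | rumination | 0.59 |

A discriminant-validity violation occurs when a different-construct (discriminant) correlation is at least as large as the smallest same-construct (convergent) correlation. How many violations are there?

Convergent (same construct = rumination): Scale A, Scale B.
Smallest convergent = 0.59. Discriminant values: 0.57, 0.57; count ≥ 0.59 → 0.

0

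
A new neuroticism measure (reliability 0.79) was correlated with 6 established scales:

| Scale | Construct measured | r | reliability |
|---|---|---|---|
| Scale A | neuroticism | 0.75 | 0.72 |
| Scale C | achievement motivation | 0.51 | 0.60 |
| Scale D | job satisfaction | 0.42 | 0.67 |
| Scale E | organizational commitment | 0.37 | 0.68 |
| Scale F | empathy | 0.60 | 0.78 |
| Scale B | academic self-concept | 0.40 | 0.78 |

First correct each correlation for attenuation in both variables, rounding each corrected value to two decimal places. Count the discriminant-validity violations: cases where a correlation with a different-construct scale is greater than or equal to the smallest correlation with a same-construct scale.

0

Disattenuated r (r / √(r_scale · r_new)):
  Scale A (conv): 0.75 / √(0.72·0.79) = 0.99
  Scale C (disc): 0.51 / √(0.60·0.79) = 0.74
  Scale D (disc): 0.42 / √(0.67·0.79) = 0.58
  Scale E (disc): 0.37 / √(0.68·0.79) = 0.50
  Scale F (disc): 0.60 / √(0.78·0.79) = 0.76
  Scale B (disc): 0.40 / √(0.78·0.79) = 0.51
Smallest convergent = 0.99. Discriminant values: 0.74, 0.58, 0.50, 0.76, 0.51; count ≥ 0.99 → 0.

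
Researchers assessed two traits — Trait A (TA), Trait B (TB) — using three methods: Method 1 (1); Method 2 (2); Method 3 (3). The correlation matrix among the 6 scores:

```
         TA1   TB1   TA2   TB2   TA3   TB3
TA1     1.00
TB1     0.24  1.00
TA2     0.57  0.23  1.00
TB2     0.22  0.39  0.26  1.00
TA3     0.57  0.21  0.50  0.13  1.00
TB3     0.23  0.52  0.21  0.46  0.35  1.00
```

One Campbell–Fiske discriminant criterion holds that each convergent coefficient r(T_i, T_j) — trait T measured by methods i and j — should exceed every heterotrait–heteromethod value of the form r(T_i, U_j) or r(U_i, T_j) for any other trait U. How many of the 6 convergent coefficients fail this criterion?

Checking each validity diagonal entry against its comparison values:
TA (methods 1·2): 0.57 vs {0.22, 0.23} → pass.
TA (methods 1·3): 0.57 vs {0.23, 0.21} → pass.
TA (methods 2·3): 0.50 vs {0.21, 0.13} → pass.
TB (methods 1·2): 0.39 vs {0.23, 0.22} → pass.
TB (methods 1·3): 0.52 vs {0.21, 0.23} → pass.
TB (methods 2·3): 0.46 vs {0.13, 0.21} → pass.
0 of 6 fail.

0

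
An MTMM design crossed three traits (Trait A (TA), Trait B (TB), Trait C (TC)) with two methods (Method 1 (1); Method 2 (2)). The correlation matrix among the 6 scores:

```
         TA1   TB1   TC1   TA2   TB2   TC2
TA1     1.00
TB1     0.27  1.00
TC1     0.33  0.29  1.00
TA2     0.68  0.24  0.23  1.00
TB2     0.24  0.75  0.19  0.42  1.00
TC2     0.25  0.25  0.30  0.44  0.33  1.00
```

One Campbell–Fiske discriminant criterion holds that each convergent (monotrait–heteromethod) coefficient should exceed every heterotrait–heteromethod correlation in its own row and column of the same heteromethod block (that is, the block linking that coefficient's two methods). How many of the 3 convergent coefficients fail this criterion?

Each convergent coefficient versus the relevant comparison correlations:
TA (methods 1·2): 0.68 vs {0.24, 0.24, 0.25, 0.23} → pass.
TB (methods 1·2): 0.75 vs {0.24, 0.24, 0.25, 0.19} → pass.
TC (methods 1·2): 0.30 vs {0.23, 0.25, 0.19, 0.25} → pass.
0 of 3 fail.

0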